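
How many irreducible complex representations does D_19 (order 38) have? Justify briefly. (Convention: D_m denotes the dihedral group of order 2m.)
11

Why: The number of irreducible complex representations of a finite group equals its number of conjugacy classes. D_19 has 11 conjugacy classes ((n+3)/2 for n odd), so D_19 (order 38) has exactly 11 irreducible complex representations.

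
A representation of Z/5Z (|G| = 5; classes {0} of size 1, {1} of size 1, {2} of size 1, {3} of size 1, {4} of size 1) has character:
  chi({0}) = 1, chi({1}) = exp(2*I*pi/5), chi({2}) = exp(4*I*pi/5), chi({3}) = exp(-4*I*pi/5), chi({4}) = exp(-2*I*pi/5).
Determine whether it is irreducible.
Irreducible: <chi, chi> = 1.

Solution. <chi, chi> = (1/|G|) sum_C |C| * |chi(C)|^2 = (1/5)[1*|1|^2 + 1*|exp(2*I*pi/5)|^2 + 1*|exp(4*I*pi/5)|^2 + 1*|exp(-4*I*pi/5)|^2 + 1*|exp(-2*I*pi/5)|^2]
  = (1/5)[(1) + (1) + (1) + (1) + (1)] = 5/5 = 1.
(Exp terms are combined using exp(i*s)*conj(exp(i*t)) = exp(i*(s-t)), and sums of them are collapsed using the identity that for every m > 1 the m distinct m-th roots of unity sum to 0, e.g. 1 + exp(2*I*pi/3) + exp(-2*I*pi/3) = 0.)
A character is irreducible iff <chi, chi> = 1, so this representation is irreducible.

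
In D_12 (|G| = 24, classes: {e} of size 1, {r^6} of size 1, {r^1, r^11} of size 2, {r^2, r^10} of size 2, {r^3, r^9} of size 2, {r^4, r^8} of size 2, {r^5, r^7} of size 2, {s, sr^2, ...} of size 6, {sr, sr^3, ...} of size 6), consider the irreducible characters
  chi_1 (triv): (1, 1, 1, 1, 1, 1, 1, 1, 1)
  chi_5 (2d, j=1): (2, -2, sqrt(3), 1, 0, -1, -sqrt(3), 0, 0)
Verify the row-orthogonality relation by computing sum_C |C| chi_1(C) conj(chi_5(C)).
Sum = 0; so <chi_1, chi_5> = 0 (distinct irreducibles are orthogonal).

Derivation: Compute term by term over conjugacy classes (|C| * chi_1(C) * conj(chi_5(C))):
  1*(1)*conj(2) + 1*(1)*conj(-2) + 2*(1)*conj(sqrt(3)) + 2*(1)*conj(1) + 2*(1)*conj(0) + 2*(1)*conj(-1) + 2*(1)*conj(-sqrt(3)) + 6*(1)*conj(0) + 6*(1)*conj(0)
  = (2) + (-2) + (2*sqrt(3)) + (2) + (0) + (-2) + (-2*sqrt(3)) + (0) + (0)
  = 0.
Dividing by |G| = 24 gives 0/24 = 0, matching the row-orthogonality relation <chi_1, chi_5> = [chi_1 = chi_5].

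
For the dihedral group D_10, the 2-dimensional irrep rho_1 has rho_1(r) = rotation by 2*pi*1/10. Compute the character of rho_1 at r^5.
chi_{rho_1}(r^5) = 2*cos(2*pi*1*5/10) = -2

Justification: rho_1(r^5) is rotation by angle 2*pi*1*5/10, whose trace is 2*cos(2*pi*1*5/10) = -2.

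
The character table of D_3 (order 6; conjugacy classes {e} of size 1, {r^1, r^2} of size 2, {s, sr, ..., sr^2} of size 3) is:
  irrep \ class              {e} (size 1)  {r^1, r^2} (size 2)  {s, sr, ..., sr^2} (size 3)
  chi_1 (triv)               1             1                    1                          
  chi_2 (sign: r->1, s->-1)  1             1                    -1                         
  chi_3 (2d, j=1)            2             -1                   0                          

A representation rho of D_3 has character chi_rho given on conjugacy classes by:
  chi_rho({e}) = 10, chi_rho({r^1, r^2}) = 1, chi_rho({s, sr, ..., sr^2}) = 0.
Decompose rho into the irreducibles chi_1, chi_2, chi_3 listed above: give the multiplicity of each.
Multiplicities: chi_1: 2, chi_2: 2, chi_3: 3.

Reasoning: Use <chi_rho, chi> = (1/|G|) sum_C |C| * chi_rho(C) * conj(chi(C)) with |G| = 6 for each irreducible chi in the table:
  <chi_rho, chi_1> = (1/6)[1*(10)*conj(1) + 2*(1)*conj(1) + 3*(0)*conj(1)]
      = (1/6)[(10) + (2) + (0)] = 12/6 = 2
  <chi_rho, chi_2> = (1/6)[1*(10)*conj(1) + 2*(1)*conj(1) + 3*(0)*conj(-1)]
      = (1/6)[(10) + (2) + (0)] = 12/6 = 2
  <chi_rho, chi_3> = (1/6)[1*(10)*conj(2) + 2*(1)*conj(-1) + 3*(0)*conj(0)]
      = (1/6)[(20) + (-2) + (0)] = 18/6 = 3
Dimension check: dim(rho) = sum (mult * dim) = 2*1 + 2*1 + 3*2 = 10 = chi_rho(e) = 10.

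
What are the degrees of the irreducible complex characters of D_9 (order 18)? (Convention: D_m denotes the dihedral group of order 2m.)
Dimensions: 1, 1, 2, 2, 2, 2

Proof sketch: There are 6 irreducibles (= number of conjugacy classes). Their dimensions d_i satisfy sum d_i^2 = |G| = 18: 1 + 1 + 4 + 4 + 4 + 4 = 18.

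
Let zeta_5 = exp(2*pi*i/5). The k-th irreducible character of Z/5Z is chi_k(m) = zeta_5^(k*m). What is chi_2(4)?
chi_2(4) = zeta_5^8 = exp(-4*I*pi/5)

Working: chi_2(4) = zeta_5^(2*4) = zeta_5^8. Since zeta_5^5 = 1, this equals zeta_5^3 = exp(2*pi*i*3/5) = exp(-4*I*pi/5).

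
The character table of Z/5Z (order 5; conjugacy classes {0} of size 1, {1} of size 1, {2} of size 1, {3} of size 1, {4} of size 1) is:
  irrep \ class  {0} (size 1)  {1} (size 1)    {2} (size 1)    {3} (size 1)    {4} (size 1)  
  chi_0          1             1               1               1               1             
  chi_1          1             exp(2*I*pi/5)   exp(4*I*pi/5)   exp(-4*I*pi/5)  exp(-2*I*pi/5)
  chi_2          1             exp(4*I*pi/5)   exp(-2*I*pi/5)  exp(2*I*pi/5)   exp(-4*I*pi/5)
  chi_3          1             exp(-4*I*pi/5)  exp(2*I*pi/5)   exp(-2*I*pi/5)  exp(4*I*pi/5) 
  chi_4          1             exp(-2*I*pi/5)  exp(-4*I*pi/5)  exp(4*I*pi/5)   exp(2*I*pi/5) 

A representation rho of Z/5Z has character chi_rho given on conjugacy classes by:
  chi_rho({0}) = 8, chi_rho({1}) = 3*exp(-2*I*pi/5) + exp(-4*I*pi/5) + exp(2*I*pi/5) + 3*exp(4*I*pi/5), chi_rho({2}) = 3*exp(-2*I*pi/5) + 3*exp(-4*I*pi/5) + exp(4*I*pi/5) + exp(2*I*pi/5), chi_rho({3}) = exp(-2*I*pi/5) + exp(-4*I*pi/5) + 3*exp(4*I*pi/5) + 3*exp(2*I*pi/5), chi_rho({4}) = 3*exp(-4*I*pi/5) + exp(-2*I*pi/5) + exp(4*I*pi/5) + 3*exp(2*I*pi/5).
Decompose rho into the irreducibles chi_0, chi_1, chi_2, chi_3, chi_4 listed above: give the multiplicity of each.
Multiplicities: chi_0: 0, chi_1: 1, chi_2: 3, chi_3: 1, chi_4: 3.

Proof sketch: Use <chi_rho, chi> = (1/|G|) sum_C |C| * chi_rho(C) * conj(chi(C)) with |G| = 5 for each irreducible chi in the table:
  <chi_rho, chi_0> = (1/5)[1*(8)*conj(1) + 1*(3*exp(-2*I*pi/5) + exp(-4*I*pi/5) + exp(2*I*pi/5) + 3*exp(4*I*pi/5))*conj(1) + 1*(3*exp(-2*I*pi/5) + 3*exp(-4*I*pi/5) + exp(4*I*pi/5) + exp(2*I*pi/5))*conj(1) + 1*(exp(-2*I*pi/5) + exp(-4*I*pi/5) + 3*exp(4*I*pi/5) + 3*exp(2*I*pi/5))*conj(1) + 1*(3*exp(-4*I*pi/5) + exp(-2*I*pi/5) + exp(4*I*pi/5) + 3*exp(2*I*pi/5))*conj(1)]
      = (1/5)[(8) + (3*exp(-2*I*pi/5) + exp(-4*I*pi/5) + exp(2*I*pi/5) + 3*exp(4*I*pi/5)) + (3*exp(-2*I*pi/5) + 3*exp(-4*I*pi/5) + exp(4*I*pi/5) + exp(2*I*pi/5)) + (exp(-2*I*pi/5) + exp(-4*I*pi/5) + 3*exp(4*I*pi/5) + 3*exp(2*I*pi/5)) + (3*exp(-4*I*pi/5) + exp(-2*I*pi/5) + exp(4*I*pi/5) + 3*exp(2*I*pi/5))] = 0/5 = 0
  <chi_rho, chi_1> = (1/5)[1*(8)*conj(1) + 1*(3*exp(-2*I*pi/5) + exp(-4*I*pi/5) + exp(2*I*pi/5) + 3*exp(4*I*pi/5))*conj(exp(2*I*pi/5)) + 1*(3*exp(-2*I*pi/5) + 3*exp(-4*I*pi/5) + exp(4*I*pi/5) + exp(2*I*pi/5))*conj(exp(4*I*pi/5)) + 1*(exp(-2*I*pi/5) + exp(-4*I*pi/5) + 3*exp(4*I*pi/5) + 3*exp(2*I*pi/5))*conj(exp(-4*I*pi/5)) + 1*(3*exp(-4*I*pi/5) + exp(-2*I*pi/5) + exp(4*I*pi/5) + 3*exp(2*I*pi/5))*conj(exp(-2*I*pi/5))]
      = (1/5)[(8) + (1 + 3*exp(-4*I*pi/5) + exp(4*I*pi/5) + 3*exp(2*I*pi/5)) + (1 + exp(-2*I*pi/5) + 3*exp(4*I*pi/5) + 3*exp(2*I*pi/5)) + (1 + 3*exp(-2*I*pi/5) + 3*exp(-4*I*pi/5) + exp(2*I*pi/5)) + (1 + 3*exp(-2*I*pi/5) + exp(-4*I*pi/5) + 3*exp(4*I*pi/5))] = 5/5 = 1
  <chi_rho, chi_2> = (1/5)[1*(8)*conj(1) + 1*(3*exp(-2*I*pi/5) + exp(-4*I*pi/5) + exp(2*I*pi/5) + 3*exp(4*I*pi/5))*conj(exp(4*I*pi/5)) + 1*(3*exp(-2*I*pi/5) + 3*exp(-4*I*pi/5) + exp(4*I*pi/5) + exp(2*I*pi/5))*conj(exp(-2*I*pi/5)) + 1*(exp(-2*I*pi/5) + exp(-4*I*pi/5) + 3*exp(4*I*pi/5) + 3*exp(2*I*pi/5))*conj(exp(2*I*pi/5)) + 1*(3*exp(-4*I*pi/5) + exp(-2*I*pi/5) + exp(4*I*pi/5) + 3*exp(2*I*pi/5))*conj(exp(-4*I*pi/5))]
      = (1/5)[(8) + (3 + exp(-2*I*pi/5) + exp(2*I*pi/5) + 3*exp(4*I*pi/5)) + (3 + 3*exp(-2*I*pi/5) + exp(-4*I*pi/5) + exp(4*I*pi/5)) + (3 + exp(-4*I*pi/5) + exp(4*I*pi/5) + 3*exp(2*I*pi/5)) + (3 + 3*exp(-4*I*pi/5) + exp(-2*I*pi/5) + exp(2*I*pi/5))] = 15/5 = 3
  <chi_rho, chi_3> = (1/5)[1*(8)*conj(1) + 1*(3*exp(-2*I*pi/5) + exp(-4*I*pi/5) + exp(2*I*pi/5) + 3*exp(4*I*pi/5))*conj(exp(-4*I*pi/5)) + 1*(3*exp(-2*I*pi/5) + 3*exp(-4*I*pi/5) + exp(4*I*pi/5) + exp(2*I*pi/5))*conj(exp(2*I*pi/5)) + 1*(exp(-2*I*pi/5) + exp(-4*I*pi/5) + 3*exp(4*I*pi/5) + 3*exp(2*I*pi/5))*conj(exp(-2*I*pi/5)) + 1*(3*exp(-4*I*pi/5) + exp(-2*I*pi/5) + exp(4*I*pi/5) + 3*exp(2*I*pi/5))*conj(exp(4*I*pi/5))]
      = (1/5)[(8) + (1 + 3*exp(-2*I*pi/5) + exp(-4*I*pi/5) + 3*exp(2*I*pi/5)) + (1 + 3*exp(-4*I*pi/5) + exp(2*I*pi/5) + 3*exp(4*I*pi/5)) + (1 + 3*exp(-4*I*pi/5) + exp(-2*I*pi/5) + 3*exp(4*I*pi/5)) + (1 + 3*exp(-2*I*pi/5) + exp(4*I*pi/5) + 3*exp(2*I*pi/5))] = 5/5 = 1
  <chi_rho, chi_4> = (1/5)[1*(8)*conj(1) + 1*(3*exp(-2*I*pi/5) + exp(-4*I*pi/5) + exp(2*I*pi/5) + 3*exp(4*I*pi/5))*conj(exp(-2*I*pi/5)) + 1*(3*exp(-2*I*pi/5) + 3*exp(-4*I*pi/5) + exp(4*I*pi/5) + exp(2*I*pi/5))*conj(exp(-4*I*pi/5)) + 1*(exp(-2*I*pi/5) + exp(-4*I*pi/5) + 3*exp(4*I*pi/5) + 3*exp(2*I*pi/5))*conj(exp(4*I*pi/5)) + 1*(3*exp(-4*I*pi/5) + exp(-2*I*pi/5) + exp(4*I*pi/5) + 3*exp(2*I*pi/5))*conj(exp(2*I*pi/5))]
      = (1/5)[(8) + (3 + 3*exp(-4*I*pi/5) + exp(-2*I*pi/5) + exp(4*I*pi/5)) + (3 + exp(-2*I*pi/5) + exp(-4*I*pi/5) + 3*exp(2*I*pi/5)) + (3 + 3*exp(-2*I*pi/5) + exp(4*I*pi/5) + exp(2*I*pi/5)) + (3 + exp(-4*I*pi/5) + exp(2*I*pi/5) + 3*exp(4*I*pi/5))] = 15/5 = 3
(Exp terms are combined using exp(i*s)*conj(exp(i*t)) = exp(i*(s-t)), and sums of them are collapsed using the identity that for every m > 1 the m distinct m-th roots of unity sum to 0, e.g. 1 + exp(2*I*pi/3) + exp(-2*I*pi/3) = 0.)
Dimension check: dim(rho) = sum (mult * dim) = 0*1 + 1*1 + 3*1 + 1*1 + 3*1 = 8 = chi_rho(e) = 8.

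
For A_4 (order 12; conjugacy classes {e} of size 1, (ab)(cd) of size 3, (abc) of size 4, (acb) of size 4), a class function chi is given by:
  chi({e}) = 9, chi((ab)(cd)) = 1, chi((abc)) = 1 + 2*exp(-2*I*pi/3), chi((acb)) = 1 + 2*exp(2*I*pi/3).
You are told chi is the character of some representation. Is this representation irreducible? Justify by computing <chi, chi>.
Not irreducible (reducible): <chi, chi> = 9 > 1.

Proof sketch: <chi, chi> = (1/|G|) sum_C |C| * |chi(C)|^2 = (1/12)[1*|9|^2 + 3*|1|^2 + 4*|1 + 2*exp(-2*I*pi/3)|^2 + 4*|1 + 2*exp(2*I*pi/3)|^2]
  = (1/12)[(81) + (3) + (12) + (12)] = 108/12 = 9.
(Exp terms are combined using exp(i*s)*conj(exp(i*t)) = exp(i*(s-t)), and sums of them are collapsed using the identity that for every m > 1 the m distinct m-th roots of unity sum to 0, e.g. 1 + exp(2*I*pi/3) + exp(-2*I*pi/3) = 0.)
A character is irreducible iff <chi, chi> = 1, so this representation is reducible.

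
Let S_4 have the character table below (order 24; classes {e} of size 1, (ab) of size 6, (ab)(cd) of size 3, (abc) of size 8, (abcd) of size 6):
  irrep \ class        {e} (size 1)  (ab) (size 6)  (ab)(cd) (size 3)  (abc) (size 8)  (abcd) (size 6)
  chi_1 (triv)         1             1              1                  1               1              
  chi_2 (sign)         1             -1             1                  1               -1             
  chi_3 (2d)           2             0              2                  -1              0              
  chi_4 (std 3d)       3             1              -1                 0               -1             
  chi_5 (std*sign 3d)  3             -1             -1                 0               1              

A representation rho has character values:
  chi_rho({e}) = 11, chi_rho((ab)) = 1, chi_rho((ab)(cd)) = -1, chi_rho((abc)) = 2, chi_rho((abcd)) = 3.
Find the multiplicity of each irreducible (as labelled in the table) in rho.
Multiplicities: chi_1: 2, chi_2: 0, chi_3: 0, chi_4: 1, chi_5: 2.

Argument: Use <chi_rho, chi> = (1/|G|) sum_C |C| * chi_rho(C) * conj(chi(C)) with |G| = 24 for each irreducible chi in the table:
  <chi_rho, chi_1> = (1/24)[1*(11)*conj(1) + 6*(1)*conj(1) + 3*(-1)*conj(1) + 8*(2)*conj(1) + 6*(3)*conj(1)]
      = (1/24)[(11) + (6) + (-3) + (16) + (18)] = 48/24 = 2
  <chi_rho, chi_2> = (1/24)[1*(11)*conj(1) + 6*(1)*conj(-1) + 3*(-1)*conj(1) + 8*(2)*conj(1) + 6*(3)*conj(-1)]
      = (1/24)[(11) + (-6) + (-3) + (16) + (-18)] = 0/24 = 0
  <chi_rho, chi_3> = (1/24)[1*(11)*conj(2) + 6*(1)*conj(0) + 3*(-1)*conj(2) + 8*(2)*conj(-1) + 6*(3)*conj(0)]
      = (1/24)[(22) + (0) + (-6) + (-16) + (0)] = 0/24 = 0
  <chi_rho, chi_4> = (1/24)[1*(11)*conj(3) + 6*(1)*conj(1) + 3*(-1)*conj(-1) + 8*(2)*conj(0) + 6*(3)*conj(-1)]
      = (1/24)[(33) + (6) + (3) + (0) + (-18)] = 24/24 = 1
  <chi_rho, chi_5> = (1/24)[1*(11)*conj(3) + 6*(1)*conj(-1) + 3*(-1)*conj(-1) + 8*(2)*conj(0) + 6*(3)*conj(1)]
      = (1/24)[(33) + (-6) + (3) + (0) + (18)] = 48/24 = 2
Dimension check: dim(rho) = sum (mult * dim) = 2*1 + 0*1 + 0*2 + 1*3 + 2*3 = 11 = chi_rho(e) = 11.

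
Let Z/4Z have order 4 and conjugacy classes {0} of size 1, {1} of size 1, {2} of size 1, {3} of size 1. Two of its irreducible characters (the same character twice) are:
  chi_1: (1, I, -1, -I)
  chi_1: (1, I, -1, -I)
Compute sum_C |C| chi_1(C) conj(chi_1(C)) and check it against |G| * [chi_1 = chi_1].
Sum = 4 = |G| = 4; so <chi_1, chi_1> = 1 (norm-1 confirms irreducibility).

Compute term by term over conjugacy classes (|C| * chi_1(C) * conj(chi_1(C))):
  1*(1)*conj(1) + 1*(I)*conj(I) + 1*(-1)*conj(-1) + 1*(-I)*conj(-I)
  = (1) + (1) + (1) + (1)
  = 4.
(Exp terms are combined using exp(i*s)*conj(exp(i*t)) = exp(i*(s-t)), and sums of them are collapsed using the identity that for every m > 1 the m distinct m-th roots of unity sum to 0, e.g. 1 + exp(2*I*pi/3) + exp(-2*I*pi/3) = 0.)
Dividing by |G| = 4 gives 4/4 = 1, matching the row-orthogonality relation <chi_1, chi_1> = [chi_1 = chi_1].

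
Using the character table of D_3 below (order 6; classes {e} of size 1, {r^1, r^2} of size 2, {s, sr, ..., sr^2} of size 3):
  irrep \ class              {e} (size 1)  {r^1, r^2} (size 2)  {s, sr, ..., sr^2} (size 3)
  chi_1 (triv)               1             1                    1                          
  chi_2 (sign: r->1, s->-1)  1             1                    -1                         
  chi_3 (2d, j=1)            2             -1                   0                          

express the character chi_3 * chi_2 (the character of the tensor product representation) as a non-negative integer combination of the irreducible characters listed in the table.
chi_3 tensor chi_2 = chi_3 (all other irreducibles have multiplicity 0).

Explanation: The character of a tensor product is the pointwise product (chi_3 * chi_2)(C) = chi_3(C) * chi_2(C):
  {e}: (2)*(1), {r^1, r^2}: (-1)*(1), {s, sr, ..., sr^2}: (0)*(-1)
so (chi_3 * chi_2) takes values
  {e} -> 2, {r^1, r^2} -> -1, {s, sr, ..., sr^2} -> 0.
Now take the inner product of this character with each irreducible chi from the table, <chi_3*chi_2, chi> = (1/6) sum_C |C| (chi_3*chi_2)(C) conj(chi(C)):
  <chi_3*chi_2, chi_1> = (1/6)[1*(2)*conj(1) + 2*(-1)*conj(1) + 3*(0)*conj(1)]
      = (1/6)[(2) + (-2) + (0)] = 0/6 = 0
  <chi_3*chi_2, chi_2> = (1/6)[1*(2)*conj(1) + 2*(-1)*conj(1) + 3*(0)*conj(-1)]
      = (1/6)[(2) + (-2) + (0)] = 0/6 = 0
  <chi_3*chi_2, chi_3> = (1/6)[1*(2)*conj(2) + 2*(-1)*conj(-1) + 3*(0)*conj(0)]
      = (1/6)[(4) + (2) + (0)] = 6/6 = 1
Hence the multiplicities are chi_3: 1. Dimension check: dim(chi_3)*dim(chi_2) = 2*1 = 2 and sum (mult * dim) = 1*2 = 2.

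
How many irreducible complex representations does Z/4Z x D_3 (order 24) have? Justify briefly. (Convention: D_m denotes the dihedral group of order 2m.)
12

The number of irreducible complex representations of a finite group equals its number of conjugacy classes. For a direct product, #classes(G x H) = #classes(G) * #classes(H). Z/4Z has 4 classes (abelian), D_3 has 3 classes, so 4 * 3 = 12, so Z/4Z x D_3 (order 24) has exactly 12 irreducible complex representations.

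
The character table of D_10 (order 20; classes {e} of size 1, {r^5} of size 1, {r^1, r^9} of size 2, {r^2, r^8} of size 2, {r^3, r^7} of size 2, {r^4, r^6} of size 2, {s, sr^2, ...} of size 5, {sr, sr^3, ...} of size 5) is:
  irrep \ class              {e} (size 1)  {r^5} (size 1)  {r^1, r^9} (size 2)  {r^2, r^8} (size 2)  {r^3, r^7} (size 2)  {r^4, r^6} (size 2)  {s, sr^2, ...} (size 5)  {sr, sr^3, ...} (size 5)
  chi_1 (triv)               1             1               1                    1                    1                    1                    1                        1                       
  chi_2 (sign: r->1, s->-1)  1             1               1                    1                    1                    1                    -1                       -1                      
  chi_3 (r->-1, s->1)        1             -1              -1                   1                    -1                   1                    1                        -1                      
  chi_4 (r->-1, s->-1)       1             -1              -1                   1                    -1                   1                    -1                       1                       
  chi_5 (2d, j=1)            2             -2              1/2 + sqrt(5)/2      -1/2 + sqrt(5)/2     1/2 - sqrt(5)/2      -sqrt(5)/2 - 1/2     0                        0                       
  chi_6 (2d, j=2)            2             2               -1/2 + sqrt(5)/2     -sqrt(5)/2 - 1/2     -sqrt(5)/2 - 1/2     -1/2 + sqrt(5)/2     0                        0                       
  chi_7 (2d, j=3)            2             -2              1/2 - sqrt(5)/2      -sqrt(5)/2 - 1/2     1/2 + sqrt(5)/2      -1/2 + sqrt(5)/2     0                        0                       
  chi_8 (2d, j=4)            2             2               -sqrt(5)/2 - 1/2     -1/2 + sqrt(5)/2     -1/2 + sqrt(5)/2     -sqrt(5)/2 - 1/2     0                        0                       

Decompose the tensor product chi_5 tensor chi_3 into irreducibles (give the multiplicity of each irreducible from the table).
chi_5 tensor chi_3 = chi_8 (all other irreducibles have multiplicity 0).

Working: The character of a tensor product is the pointwise product (chi_5 * chi_3)(C) = chi_5(C) * chi_3(C):
  {e}: (2)*(1), {r^5}: (-2)*(-1), {r^1, r^9}: (1/2 + sqrt(5)/2)*(-1), {r^2, r^8}: (-1/2 + sqrt(5)/2)*(1), {r^3, r^7}: (1/2 - sqrt(5)/2)*(-1), {r^4, r^6}: (-sqrt(5)/2 - 1/2)*(1), {s, sr^2, ...}: (0)*(1), {sr, sr^3, ...}: (0)*(-1)
so (chi_5 * chi_3) takes values
  {e} -> 2, {r^5} -> 2, {r^1, r^9} -> -sqrt(5)/2 - 1/2, {r^2, r^8} -> -1/2 + sqrt(5)/2, {r^3, r^7} -> -1/2 + sqrt(5)/2, {r^4, r^6} -> -sqrt(5)/2 - 1/2, {s, sr^2, ...} -> 0, {sr, sr^3, ...} -> 0.
Now take the inner product of this character with each irreducible chi from the table, <chi_5*chi_3, chi> = (1/20) sum_C |C| (chi_5*chi_3)(C) conj(chi(C)):
  <chi_5*chi_3, chi_1> = (1/20)[1*(2)*conj(1) + 1*(2)*conj(1) + 2*(-sqrt(5)/2 - 1/2)*conj(1) + 2*(-1/2 + sqrt(5)/2)*conj(1) + 2*(-1/2 + sqrt(5)/2)*conj(1) + 2*(-sqrt(5)/2 - 1/2)*conj(1) + 5*(0)*conj(1) + 5*(0)*conj(1)]
      = (1/20)[(2) + (2) + (-sqrt(5) - 1) + (-1 + sqrt(5)) + (-1 + sqrt(5)) + (-sqrt(5) - 1) + (0) + (0)] = 0/20 = 0
  <chi_5*chi_3, chi_2> = (1/20)[1*(2)*conj(1) + 1*(2)*conj(1) + 2*(-sqrt(5)/2 - 1/2)*conj(1) + 2*(-1/2 + sqrt(5)/2)*conj(1) + 2*(-1/2 + sqrt(5)/2)*conj(1) + 2*(-sqrt(5)/2 - 1/2)*conj(1) + 5*(0)*conj(-1) + 5*(0)*conj(-1)]
      = (1/20)[(2) + (2) + (-sqrt(5) - 1) + (-1 + sqrt(5)) + (-1 + sqrt(5)) + (-sqrt(5) - 1) + (0) + (0)] = 0/20 = 0
  <chi_5*chi_3, chi_3> = (1/20)[1*(2)*conj(1) + 1*(2)*conj(-1) + 2*(-sqrt(5)/2 - 1/2)*conj(-1) + 2*(-1/2 + sqrt(5)/2)*conj(1) + 2*(-1/2 + sqrt(5)/2)*conj(-1) + 2*(-sqrt(5)/2 - 1/2)*conj(1) + 5*(0)*conj(1) + 5*(0)*conj(-1)]
      = (1/20)[(2) + (-2) + (1 + sqrt(5)) + (-1 + sqrt(5)) + (1 - sqrt(5)) + (-sqrt(5) - 1) + (0) + (0)] = 0/20 = 0
  <chi_5*chi_3, chi_4> = (1/20)[1*(2)*conj(1) + 1*(2)*conj(-1) + 2*(-sqrt(5)/2 - 1/2)*conj(-1) + 2*(-1/2 + sqrt(5)/2)*conj(1) + 2*(-1/2 + sqrt(5)/2)*conj(-1) + 2*(-sqrt(5)/2 - 1/2)*conj(1) + 5*(0)*conj(-1) + 5*(0)*conj(1)]
      = (1/20)[(2) + (-2) + (1 + sqrt(5)) + (-1 + sqrt(5)) + (1 - sqrt(5)) + (-sqrt(5) - 1) + (0) + (0)] = 0/20 = 0
  <chi_5*chi_3, chi_5> = (1/20)[1*(2)*conj(2) + 1*(2)*conj(-2) + 2*(-sqrt(5)/2 - 1/2)*conj(1/2 + sqrt(5)/2) + 2*(-1/2 + sqrt(5)/2)*conj(-1/2 + sqrt(5)/2) + 2*(-1/2 + sqrt(5)/2)*conj(1/2 - sqrt(5)/2) + 2*(-sqrt(5)/2 - 1/2)*conj(-sqrt(5)/2 - 1/2) + 5*(0)*conj(0) + 5*(0)*conj(0)]
      = (1/20)[(4) + (-4) + (-3 - sqrt(5)) + (3 - sqrt(5)) + (-3 + sqrt(5)) + (sqrt(5) + 3) + (0) + (0)] = 0/20 = 0
  <chi_5*chi_3, chi_6> = (1/20)[1*(2)*conj(2) + 1*(2)*conj(2) + 2*(-sqrt(5)/2 - 1/2)*conj(-1/2 + sqrt(5)/2) + 2*(-1/2 + sqrt(5)/2)*conj(-sqrt(5)/2 - 1/2) + 2*(-1/2 + sqrt(5)/2)*conj(-sqrt(5)/2 - 1/2) + 2*(-sqrt(5)/2 - 1/2)*conj(-1/2 + sqrt(5)/2) + 5*(0)*conj(0) + 5*(0)*conj(0)]
      = (1/20)[(4) + (4) + (-2) + (-2) + (-2) + (-2) + (0) + (0)] = 0/20 = 0
  <chi_5*chi_3, chi_7> = (1/20)[1*(2)*conj(2) + 1*(2)*conj(-2) + 2*(-sqrt(5)/2 - 1/2)*conj(1/2 - sqrt(5)/2) + 2*(-1/2 + sqrt(5)/2)*conj(-sqrt(5)/2 - 1/2) + 2*(-1/2 + sqrt(5)/2)*conj(1/2 + sqrt(5)/2) + 2*(-sqrt(5)/2 - 1/2)*conj(-1/2 + sqrt(5)/2) + 5*(0)*conj(0) + 5*(0)*conj(0)]
      = (1/20)[(4) + (-4) + (2) + (-2) + (2) + (-2) + (0) + (0)] = 0/20 = 0
  <chi_5*chi_3, chi_8> = (1/20)[1*(2)*conj(2) + 1*(2)*conj(2) + 2*(-sqrt(5)/2 - 1/2)*conj(-sqrt(5)/2 - 1/2) + 2*(-1/2 + sqrt(5)/2)*conj(-1/2 + sqrt(5)/2) + 2*(-1/2 + sqrt(5)/2)*conj(-1/2 + sqrt(5)/2) + 2*(-sqrt(5)/2 - 1/2)*conj(-sqrt(5)/2 - 1/2) + 5*(0)*conj(0) + 5*(0)*conj(0)]
      = (1/20)[(4) + (4) + (sqrt(5) + 3) + (3 - sqrt(5)) + (3 - sqrt(5)) + (sqrt(5) + 3) + (0) + (0)] = 20/20 = 1
Hence the multiplicities are chi_8: 1. Dimension check: dim(chi_5)*dim(chi_3) = 2*1 = 2 and sum (mult * dim) = 1*2 = 2.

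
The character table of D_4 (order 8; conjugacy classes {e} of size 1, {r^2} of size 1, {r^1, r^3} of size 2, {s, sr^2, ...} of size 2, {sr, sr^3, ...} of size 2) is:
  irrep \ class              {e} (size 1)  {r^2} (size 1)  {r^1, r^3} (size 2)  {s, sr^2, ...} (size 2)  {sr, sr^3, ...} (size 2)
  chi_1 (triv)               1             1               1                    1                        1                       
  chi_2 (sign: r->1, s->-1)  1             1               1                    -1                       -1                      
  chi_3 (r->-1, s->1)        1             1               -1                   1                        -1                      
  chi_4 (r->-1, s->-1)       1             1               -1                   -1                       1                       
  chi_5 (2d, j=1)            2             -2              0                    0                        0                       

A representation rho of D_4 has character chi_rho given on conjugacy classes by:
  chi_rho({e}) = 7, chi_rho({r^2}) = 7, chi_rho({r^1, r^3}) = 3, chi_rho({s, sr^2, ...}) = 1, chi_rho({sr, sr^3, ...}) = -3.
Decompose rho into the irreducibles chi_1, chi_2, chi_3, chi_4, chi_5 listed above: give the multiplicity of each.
Multiplicities: chi_1: 2, chi_2: 3, chi_3: 2, chi_4: 0, chi_5: 0.

Argument: Use <chi_rho, chi> = (1/|G|) sum_C |C| * chi_rho(C) * conj(chi(C)) with |G| = 8 for each irreducible chi in the table:
  <chi_rho, chi_1> = (1/8)[1*(7)*conj(1) + 1*(7)*conj(1) + 2*(3)*conj(1) + 2*(1)*conj(1) + 2*(-3)*conj(1)]
      = (1/8)[(7) + (7) + (6) + (2) + (-6)] = 16/8 = 2
  <chi_rho, chi_2> = (1/8)[1*(7)*conj(1) + 1*(7)*conj(1) + 2*(3)*conj(1) + 2*(1)*conj(-1) + 2*(-3)*conj(-1)]
      = (1/8)[(7) + (7) + (6) + (-2) + (6)] = 24/8 = 3
  <chi_rho, chi_3> = (1/8)[1*(7)*conj(1) + 1*(7)*conj(1) + 2*(3)*conj(-1) + 2*(1)*conj(1) + 2*(-3)*conj(-1)]
      = (1/8)[(7) + (7) + (-6) + (2) + (6)] = 16/8 = 2
  <chi_rho, chi_4> = (1/8)[1*(7)*conj(1) + 1*(7)*conj(1) + 2*(3)*conj(-1) + 2*(1)*conj(-1) + 2*(-3)*conj(1)]
      = (1/8)[(7) + (7) + (-6) + (-2) + (-6)] = 0/8 = 0
  <chi_rho, chi_5> = (1/8)[1*(7)*conj(2) + 1*(7)*conj(-2) + 2*(3)*conj(0) + 2*(1)*conj(0) + 2*(-3)*conj(0)]
      = (1/8)[(14) + (-14) + (0) + (0) + (0)] = 0/8 = 0
Dimension check: dim(rho) = sum (mult * dim) = 2*1 + 3*1 + 2*1 + 0*1 + 0*2 = 7 = chi_rho(e) = 7.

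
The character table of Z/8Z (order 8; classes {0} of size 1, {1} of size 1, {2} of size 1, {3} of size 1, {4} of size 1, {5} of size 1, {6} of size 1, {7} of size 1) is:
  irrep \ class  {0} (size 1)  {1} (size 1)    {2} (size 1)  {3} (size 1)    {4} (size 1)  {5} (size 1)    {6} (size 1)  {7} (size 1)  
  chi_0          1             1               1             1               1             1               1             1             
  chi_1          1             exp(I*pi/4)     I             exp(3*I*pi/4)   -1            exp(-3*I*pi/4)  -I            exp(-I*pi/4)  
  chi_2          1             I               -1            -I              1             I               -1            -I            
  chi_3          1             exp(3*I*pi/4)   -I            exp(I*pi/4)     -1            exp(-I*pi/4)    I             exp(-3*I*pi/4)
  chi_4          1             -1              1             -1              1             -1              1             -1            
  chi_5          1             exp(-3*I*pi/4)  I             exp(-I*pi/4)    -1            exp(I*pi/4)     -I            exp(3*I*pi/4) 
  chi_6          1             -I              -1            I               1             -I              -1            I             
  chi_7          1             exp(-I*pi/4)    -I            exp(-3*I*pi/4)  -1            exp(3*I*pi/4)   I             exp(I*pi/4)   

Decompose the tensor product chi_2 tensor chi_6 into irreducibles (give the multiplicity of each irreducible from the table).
chi_2 tensor chi_6 = chi_0 (all other irreducibles have multiplicity 0).

Solution. The character of a tensor product is the pointwise product (chi_2 * chi_6)(C) = chi_2(C) * chi_6(C):
  {0}: (1)*(1), {1}: (I)*(-I), {2}: (-1)*(-1), {3}: (-I)*(I), {4}: (1)*(1), {5}: (I)*(-I), {6}: (-1)*(-1), {7}: (-I)*(I)
so (chi_2 * chi_6) takes values
  {0} -> 1, {1} -> 1, {2} -> 1, {3} -> 1, {4} -> 1, {5} -> 1, {6} -> 1, {7} -> 1.
Now take the inner product of this character with each irreducible chi from the table, <chi_2*chi_6, chi> = (1/8) sum_C |C| (chi_2*chi_6)(C) conj(chi(C)):
  <chi_2*chi_6, chi_0> = (1/8)[1*(1)*conj(1) + 1*(1)*conj(1) + 1*(1)*conj(1) + 1*(1)*conj(1) + 1*(1)*conj(1) + 1*(1)*conj(1) + 1*(1)*conj(1) + 1*(1)*conj(1)]
      = (1/8)[(1) + (1) + (1) + (1) + (1) + (1) + (1) + (1)] = 8/8 = 1
  <chi_2*chi_6, chi_1> = (1/8)[1*(1)*conj(1) + 1*(1)*conj(exp(I*pi/4)) + 1*(1)*conj(I) + 1*(1)*conj(exp(3*I*pi/4)) + 1*(1)*conj(-1) + 1*(1)*conj(exp(-3*I*pi/4)) + 1*(1)*conj(-I) + 1*(1)*conj(exp(-I*pi/4))]
      = (1/8)[(1) + (exp(-I*pi/4)) + (-I) + (exp(-3*I*pi/4)) + (-1) + (exp(3*I*pi/4)) + (I) + (exp(I*pi/4))] = 0/8 = 0
  <chi_2*chi_6, chi_2> = (1/8)[1*(1)*conj(1) + 1*(1)*conj(I) + 1*(1)*conj(-1) + 1*(1)*conj(-I) + 1*(1)*conj(1) + 1*(1)*conj(I) + 1*(1)*conj(-1) + 1*(1)*conj(-I)]
      = (1/8)[(1) + (-I) + (-1) + (I) + (1) + (-I) + (-1) + (I)] = 0/8 = 0
  <chi_2*chi_6, chi_3> = (1/8)[1*(1)*conj(1) + 1*(1)*conj(exp(3*I*pi/4)) + 1*(1)*conj(-I) + 1*(1)*conj(exp(I*pi/4)) + 1*(1)*conj(-1) + 1*(1)*conj(exp(-I*pi/4)) + 1*(1)*conj(I) + 1*(1)*conj(exp(-3*I*pi/4))]
      = (1/8)[(1) + (exp(-3*I*pi/4)) + (I) + (exp(-I*pi/4)) + (-1) + (exp(I*pi/4)) + (-I) + (exp(3*I*pi/4))] = 0/8 = 0
  <chi_2*chi_6, chi_4> = (1/8)[1*(1)*conj(1) + 1*(1)*conj(-1) + 1*(1)*conj(1) + 1*(1)*conj(-1) + 1*(1)*conj(1) + 1*(1)*conj(-1) + 1*(1)*conj(1) + 1*(1)*conj(-1)]
      = (1/8)[(1) + (-1) + (1) + (-1) + (1) + (-1) + (1) + (-1)] = 0/8 = 0
  <chi_2*chi_6, chi_5> = (1/8)[1*(1)*conj(1) + 1*(1)*conj(exp(-3*I*pi/4)) + 1*(1)*conj(I) + 1*(1)*conj(exp(-I*pi/4)) + 1*(1)*conj(-1) + 1*(1)*conj(exp(I*pi/4)) + 1*(1)*conj(-I) + 1*(1)*conj(exp(3*I*pi/4))]
      = (1/8)[(1) + (exp(3*I*pi/4)) + (-I) + (exp(I*pi/4)) + (-1) + (exp(-I*pi/4)) + (I) + (exp(-3*I*pi/4))] = 0/8 = 0
  <chi_2*chi_6, chi_6> = (1/8)[1*(1)*conj(1) + 1*(1)*conj(-I) + 1*(1)*conj(-1) + 1*(1)*conj(I) + 1*(1)*conj(1) + 1*(1)*conj(-I) + 1*(1)*conj(-1) + 1*(1)*conj(I)]
      = (1/8)[(1) + (I) + (-1) + (-I) + (1) + (I) + (-1) + (-I)] = 0/8 = 0
  <chi_2*chi_6, chi_7> = (1/8)[1*(1)*conj(1) + 1*(1)*conj(exp(-I*pi/4)) + 1*(1)*conj(-I) + 1*(1)*conj(exp(-3*I*pi/4)) + 1*(1)*conj(-1) + 1*(1)*conj(exp(3*I*pi/4)) + 1*(1)*conj(I) + 1*(1)*conj(exp(I*pi/4))]
      = (1/8)[(1) + (exp(I*pi/4)) + (I) + (exp(3*I*pi/4)) + (-1) + (exp(-3*I*pi/4)) + (-I) + (exp(-I*pi/4))] = 0/8 = 0
(Exp terms are combined using exp(i*s)*conj(exp(i*t)) = exp(i*(s-t)), and sums of them are collapsed using the identity that for every m > 1 the m distinct m-th roots of unity sum to 0, e.g. 1 + exp(2*I*pi/3) + exp(-2*I*pi/3) = 0.)
Hence the multiplicities are chi_0: 1. Dimension check: dim(chi_2)*dim(chi_6) = 1*1 = 1 and sum (mult * dim) = 1*1 = 1.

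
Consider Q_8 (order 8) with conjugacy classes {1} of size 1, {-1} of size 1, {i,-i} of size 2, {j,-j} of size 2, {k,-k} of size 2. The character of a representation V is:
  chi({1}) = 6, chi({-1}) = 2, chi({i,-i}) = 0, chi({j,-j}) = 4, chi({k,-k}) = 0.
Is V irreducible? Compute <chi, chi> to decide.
Not irreducible (reducible): <chi, chi> = 9 > 1.

Why: <chi, chi> = (1/|G|) sum_C |C| * |chi(C)|^2 = (1/8)[1*|6|^2 + 1*|2|^2 + 2*|0|^2 + 2*|4|^2 + 2*|0|^2]
  = (1/8)[(36) + (4) + (0) + (32) + (0)] = 72/8 = 9.
A character is irreducible iff <chi, chi> = 1, so this representation is reducible.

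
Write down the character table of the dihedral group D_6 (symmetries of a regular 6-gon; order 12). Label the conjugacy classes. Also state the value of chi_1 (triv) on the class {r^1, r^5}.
Conjugacy classes: {e} of size 1, {r^3} of size 1, {r^1, r^5} of size 2, {r^2, r^4} of size 2, {s, sr^2, ...} of size 3, {sr, sr^3, ...} of size 3.
Character table:
  irrep \ class              {e} (size 1)  {r^3} (size 1)  {r^1, r^5} (size 2)  {r^2, r^4} (size 2)  {s, sr^2, ...} (size 3)  {sr, sr^3, ...} (size 3)
  chi_1 (triv)               1             1               1                    1                    1                        1                       
  chi_2 (sign: r->1, s->-1)  1             1               1                    1                    -1                       -1                      
  chi_3 (r->-1, s->1)        1             -1              -1                   1                    1                        -1                      
  chi_4 (r->-1, s->-1)       1             -1              -1                   1                    -1                       1                       
  chi_5 (2d, j=1)            2             -2              1                    -1                   0                        0                       
  chi_6 (2d, j=2)            2             2               -1                   -1                   0                        0                       

Spot check: chi_1 (triv) on {r^1, r^5} = 1.

D_6 has order 2*6 = 12 with 6 conjugacy classes, hence 6 irreducibles. Sum of squared dims 1 + 1 + 1 + 1 + 4 + 4 = 12 = |G|. Linear characters come from the abelianisation; the 2-dimensional irreps have character r^k -> 2*cos(2*pi*j*k/6), reflections -> 0.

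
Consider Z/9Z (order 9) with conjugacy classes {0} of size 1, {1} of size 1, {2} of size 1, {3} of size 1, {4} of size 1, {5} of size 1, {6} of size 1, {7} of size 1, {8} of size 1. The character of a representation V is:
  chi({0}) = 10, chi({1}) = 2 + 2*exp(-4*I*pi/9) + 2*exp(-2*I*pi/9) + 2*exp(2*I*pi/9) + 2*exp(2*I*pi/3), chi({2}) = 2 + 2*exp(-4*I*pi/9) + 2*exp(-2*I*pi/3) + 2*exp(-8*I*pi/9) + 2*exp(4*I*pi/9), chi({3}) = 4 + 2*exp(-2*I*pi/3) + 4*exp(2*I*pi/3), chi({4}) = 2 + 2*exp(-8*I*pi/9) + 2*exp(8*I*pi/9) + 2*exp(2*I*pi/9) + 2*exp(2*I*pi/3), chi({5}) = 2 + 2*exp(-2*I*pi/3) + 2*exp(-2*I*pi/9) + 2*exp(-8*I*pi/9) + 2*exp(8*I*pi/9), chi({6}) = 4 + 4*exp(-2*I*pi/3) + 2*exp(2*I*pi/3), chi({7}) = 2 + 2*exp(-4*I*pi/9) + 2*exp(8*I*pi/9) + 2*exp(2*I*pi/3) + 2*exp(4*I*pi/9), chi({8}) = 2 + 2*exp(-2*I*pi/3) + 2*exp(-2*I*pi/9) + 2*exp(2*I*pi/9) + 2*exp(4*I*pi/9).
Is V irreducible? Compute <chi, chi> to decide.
Not irreducible (reducible): <chi, chi> = 20 > 1.

Derivation: <chi, chi> = (1/|G|) sum_C |C| * |chi(C)|^2 = (1/9)[1*|10|^2 + 1*|2 + 2*exp(-4*I*pi/9) + 2*exp(-2*I*pi/9) + 2*exp(2*I*pi/9) + 2*exp(2*I*pi/3)|^2 + 1*|2 + 2*exp(-4*I*pi/9) + 2*exp(-2*I*pi/3) + 2*exp(-8*I*pi/9) + 2*exp(4*I*pi/9)|^2 + 1*|4 + 2*exp(-2*I*pi/3) + 4*exp(2*I*pi/3)|^2 + 1*|2 + 2*exp(-8*I*pi/9) + 2*exp(8*I*pi/9) + 2*exp(2*I*pi/9) + 2*exp(2*I*pi/3)|^2 + 1*|2 + 2*exp(-2*I*pi/3) + 2*exp(-2*I*pi/9) + 2*exp(-8*I*pi/9) + 2*exp(8*I*pi/9)|^2 + 1*|4 + 4*exp(-2*I*pi/3) + 2*exp(2*I*pi/3)|^2 + 1*|2 + 2*exp(-4*I*pi/9) + 2*exp(8*I*pi/9) + 2*exp(2*I*pi/3) + 2*exp(4*I*pi/9)|^2 + 1*|2 + 2*exp(-2*I*pi/3) + 2*exp(-2*I*pi/9) + 2*exp(2*I*pi/9) + 2*exp(4*I*pi/9)|^2]
  = (1/9)[(100) + (20 + 12*exp(-4*I*pi/9) + 12*exp(-2*I*pi/9) + 8*exp(-2*I*pi/3) + 8*exp(-8*I*pi/9) + 8*exp(8*I*pi/9) + 8*exp(2*I*pi/3) + 12*exp(2*I*pi/9) + 12*exp(4*I*pi/9)) + (20 + 12*exp(-4*I*pi/9) + 8*exp(-2*I*pi/3) + 8*exp(-2*I*pi/9) + 12*exp(-8*I*pi/9) + 12*exp(8*I*pi/9) + 8*exp(2*I*pi/9) + 8*exp(2*I*pi/3) + 12*exp(4*I*pi/9)) + (4) + (20 + 8*exp(-4*I*pi/9) + 12*exp(-2*I*pi/9) + 8*exp(-2*I*pi/3) + 12*exp(-8*I*pi/9) + 12*exp(8*I*pi/9) + 8*exp(2*I*pi/3) + 12*exp(2*I*pi/9) + 8*exp(4*I*pi/9)) + (20 + 8*exp(-4*I*pi/9) + 12*exp(-2*I*pi/9) + 8*exp(-2*I*pi/3) + 12*exp(-8*I*pi/9) + 12*exp(8*I*pi/9) + 8*exp(2*I*pi/3) + 12*exp(2*I*pi/9) + 8*exp(4*I*pi/9)) + (4) + (20 + 12*exp(-4*I*pi/9) + 8*exp(-2*I*pi/3) + 8*exp(-2*I*pi/9) + 12*exp(-8*I*pi/9) + 12*exp(8*I*pi/9) + 8*exp(2*I*pi/9) + 8*exp(2*I*pi/3) + 12*exp(4*I*pi/9)) + (20 + 12*exp(-4*I*pi/9) + 12*exp(-2*I*pi/9) + 8*exp(-2*I*pi/3) + 8*exp(-8*I*pi/9) + 8*exp(8*I*pi/9) + 8*exp(2*I*pi/3) + 12*exp(2*I*pi/9) + 12*exp(4*I*pi/9))] = 180/9 = 20.
(Exp terms are combined using exp(i*s)*conj(exp(i*t)) = exp(i*(s-t)), and sums of them are collapsed using the identity that for every m > 1 the m distinct m-th roots of unity sum to 0, e.g. 1 + exp(2*I*pi/3) + exp(-2*I*pi/3) = 0.)
A character is irreducible iff <chi, chi> = 1, so this representation is reducible.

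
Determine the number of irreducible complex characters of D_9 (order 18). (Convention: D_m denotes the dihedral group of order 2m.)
6

Reasoning: The number of irreducible complex representations of a finite group equals its number of conjugacy classes. D_9 has 6 conjugacy classes ((n+3)/2 for n odd), so D_9 (order 18) has exactly 6 irreducible complex representations.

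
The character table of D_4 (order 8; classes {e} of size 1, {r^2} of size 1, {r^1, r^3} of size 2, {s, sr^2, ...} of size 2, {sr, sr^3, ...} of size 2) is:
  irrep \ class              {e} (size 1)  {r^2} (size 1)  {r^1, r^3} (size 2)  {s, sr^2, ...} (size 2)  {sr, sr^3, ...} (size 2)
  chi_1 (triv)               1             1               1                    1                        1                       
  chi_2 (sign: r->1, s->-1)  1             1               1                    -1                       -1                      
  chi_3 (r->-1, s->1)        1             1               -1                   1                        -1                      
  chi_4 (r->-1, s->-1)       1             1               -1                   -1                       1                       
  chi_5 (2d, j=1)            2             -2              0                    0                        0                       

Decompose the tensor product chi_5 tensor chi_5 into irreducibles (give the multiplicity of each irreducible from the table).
chi_5 tensor chi_5 = chi_1 + chi_2 + chi_3 + chi_4 (all other irreducibles have multiplicity 0).

Why: The character of a tensor product is the pointwise product (chi_5 * chi_5)(C) = chi_5(C) * chi_5(C):
  {e}: (2)*(2), {r^2}: (-2)*(-2), {r^1, r^3}: (0)*(0), {s, sr^2, ...}: (0)*(0), {sr, sr^3, ...}: (0)*(0)
so (chi_5 * chi_5) takes values
  {e} -> 4, {r^2} -> 4, {r^1, r^3} -> 0, {s, sr^2, ...} -> 0, {sr, sr^3, ...} -> 0.
Now take the inner product of this character with each irreducible chi from the table, <chi_5*chi_5, chi> = (1/8) sum_C |C| (chi_5*chi_5)(C) conj(chi(C)):
  <chi_5*chi_5, chi_1> = (1/8)[1*(4)*conj(1) + 1*(4)*conj(1) + 2*(0)*conj(1) + 2*(0)*conj(1) + 2*(0)*conj(1)]
      = (1/8)[(4) + (4) + (0) + (0) + (0)] = 8/8 = 1
  <chi_5*chi_5, chi_2> = (1/8)[1*(4)*conj(1) + 1*(4)*conj(1) + 2*(0)*conj(1) + 2*(0)*conj(-1) + 2*(0)*conj(-1)]
      = (1/8)[(4) + (4) + (0) + (0) + (0)] = 8/8 = 1
  <chi_5*chi_5, chi_3> = (1/8)[1*(4)*conj(1) + 1*(4)*conj(1) + 2*(0)*conj(-1) + 2*(0)*conj(1) + 2*(0)*conj(-1)]
      = (1/8)[(4) + (4) + (0) + (0) + (0)] = 8/8 = 1
  <chi_5*chi_5, chi_4> = (1/8)[1*(4)*conj(1) + 1*(4)*conj(1) + 2*(0)*conj(-1) + 2*(0)*conj(-1) + 2*(0)*conj(1)]
      = (1/8)[(4) + (4) + (0) + (0) + (0)] = 8/8 = 1
  <chi_5*chi_5, chi_5> = (1/8)[1*(4)*conj(2) + 1*(4)*conj(-2) + 2*(0)*conj(0) + 2*(0)*conj(0) + 2*(0)*conj(0)]
      = (1/8)[(8) + (-8) + (0) + (0) + (0)] = 0/8 = 0
Hence the multiplicities are chi_1: 1, chi_2: 1, chi_3: 1, chi_4: 1. Dimension check: dim(chi_5)*dim(chi_5) = 2*2 = 4 and sum (mult * dim) = 1*1 + 1*1 + 1*1 + 1*1 = 4.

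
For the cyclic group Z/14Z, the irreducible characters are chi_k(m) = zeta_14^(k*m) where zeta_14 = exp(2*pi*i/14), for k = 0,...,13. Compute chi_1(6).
chi_1(6) = zeta_14^6 = exp(6*I*pi/7)

Details: chi_1(6) = zeta_14^(1*6) = zeta_14^6. Since zeta_14^14 = 1, this equals zeta_14^6 = exp(2*pi*i*6/14) = exp(6*I*pi/7).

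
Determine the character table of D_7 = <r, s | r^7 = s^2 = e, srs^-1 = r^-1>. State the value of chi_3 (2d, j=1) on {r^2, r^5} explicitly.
Conjugacy classes: {e} of size 1, {r^1, r^6} of size 2, {r^2, r^5} of size 2, {r^3, r^4} of size 2, {s, sr, ..., sr^6} of size 7.
Character table:
  irrep \ class              {e} (size 1)  {r^1, r^6} (size 2)  {r^2, r^5} (size 2)  {r^3, r^4} (size 2)  {s, sr, ..., sr^6} (size 7)
  chi_1 (triv)               1             1                    1                    1                    1                          
  chi_2 (sign: r->1, s->-1)  1             1                    1                    1                    -1                         
  chi_3 (2d, j=1)            2             2*cos(2*pi/7)        -2*cos(3*pi/7)       -2*cos(pi/7)         0                          
  chi_4 (2d, j=2)            2             -2*cos(3*pi/7)       -2*cos(pi/7)         2*cos(2*pi/7)        0                          
  chi_5 (2d, j=3)            2             -2*cos(pi/7)         2*cos(2*pi/7)        -2*cos(3*pi/7)       0                          

Spot check: chi_3 (2d, j=1) on {r^2, r^5} = -2*cos(3*pi/7).

Working: D_7 has order 2*7 = 14 with 5 conjugacy classes, hence 5 irreducibles. Sum of squared dims 1 + 1 + 4 + 4 + 4 = 14 = |G|. Linear characters come from the abelianisation; the 2-dimensional irreps have character r^k -> 2*cos(2*pi*j*k/7), reflections -> 0.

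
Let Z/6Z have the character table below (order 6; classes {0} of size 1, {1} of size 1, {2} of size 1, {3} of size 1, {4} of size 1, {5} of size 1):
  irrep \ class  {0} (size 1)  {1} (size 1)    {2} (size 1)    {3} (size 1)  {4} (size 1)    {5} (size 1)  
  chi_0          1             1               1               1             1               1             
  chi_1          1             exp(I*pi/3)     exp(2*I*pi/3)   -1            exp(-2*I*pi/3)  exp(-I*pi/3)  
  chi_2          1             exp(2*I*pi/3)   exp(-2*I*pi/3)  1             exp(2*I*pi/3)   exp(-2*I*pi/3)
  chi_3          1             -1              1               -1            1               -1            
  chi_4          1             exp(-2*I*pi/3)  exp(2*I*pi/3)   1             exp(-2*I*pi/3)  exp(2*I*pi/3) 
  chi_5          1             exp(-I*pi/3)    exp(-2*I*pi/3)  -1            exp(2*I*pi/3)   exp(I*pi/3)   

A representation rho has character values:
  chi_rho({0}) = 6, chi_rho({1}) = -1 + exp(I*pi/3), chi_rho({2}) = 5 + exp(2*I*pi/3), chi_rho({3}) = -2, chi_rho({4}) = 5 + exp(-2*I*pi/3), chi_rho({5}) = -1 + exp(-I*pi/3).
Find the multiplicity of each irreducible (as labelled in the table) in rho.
Multiplicities: chi_0: 2, chi_1: 1, chi_2: 0, chi_3: 3, chi_4: 0, chi_5: 0.

Derivation: Use <chi_rho, chi> = (1/|G|) sum_C |C| * chi_rho(C) * conj(chi(C)) with |G| = 6 for each irreducible chi in the table:
  <chi_rho, chi_0> = (1/6)[1*(6)*conj(1) + 1*(-1 + exp(I*pi/3))*conj(1) + 1*(5 + exp(2*I*pi/3))*conj(1) + 1*(-2)*conj(1) + 1*(5 + exp(-2*I*pi/3))*conj(1) + 1*(-1 + exp(-I*pi/3))*conj(1)]
      = (1/6)[(6) + (-1 + exp(I*pi/3)) + (5 + exp(2*I*pi/3)) + (-2) + (5 + exp(-2*I*pi/3)) + (-1 + exp(-I*pi/3))] = 12/6 = 2
  <chi_rho, chi_1> = (1/6)[1*(6)*conj(1) + 1*(-1 + exp(I*pi/3))*conj(exp(I*pi/3)) + 1*(5 + exp(2*I*pi/3))*conj(exp(2*I*pi/3)) + 1*(-2)*conj(-1) + 1*(5 + exp(-2*I*pi/3))*conj(exp(-2*I*pi/3)) + 1*(-1 + exp(-I*pi/3))*conj(exp(-I*pi/3))]
      = (1/6)[(6) + (1 - exp(-I*pi/3)) + (1 + 5*exp(-2*I*pi/3)) + (2) + (1 + 5*exp(2*I*pi/3)) + (1 - exp(I*pi/3))] = 6/6 = 1
  <chi_rho, chi_2> = (1/6)[1*(6)*conj(1) + 1*(-1 + exp(I*pi/3))*conj(exp(2*I*pi/3)) + 1*(5 + exp(2*I*pi/3))*conj(exp(-2*I*pi/3)) + 1*(-2)*conj(1) + 1*(5 + exp(-2*I*pi/3))*conj(exp(2*I*pi/3)) + 1*(-1 + exp(-I*pi/3))*conj(exp(-2*I*pi/3))]
      = (1/6)[(6) + (1) + (exp(-2*I*pi/3) + 5*exp(2*I*pi/3)) + (-2) + (5*exp(-2*I*pi/3) + exp(2*I*pi/3)) + (1)] = 0/6 = 0
  <chi_rho, chi_3> = (1/6)[1*(6)*conj(1) + 1*(-1 + exp(I*pi/3))*conj(-1) + 1*(5 + exp(2*I*pi/3))*conj(1) + 1*(-2)*conj(-1) + 1*(5 + exp(-2*I*pi/3))*conj(1) + 1*(-1 + exp(-I*pi/3))*conj(-1)]
      = (1/6)[(6) + (1 - exp(I*pi/3)) + (5 + exp(2*I*pi/3)) + (2) + (5 + exp(-2*I*pi/3)) + (1 - exp(-I*pi/3))] = 18/6 = 3
  <chi_rho, chi_4> = (1/6)[1*(6)*conj(1) + 1*(-1 + exp(I*pi/3))*conj(exp(-2*I*pi/3)) + 1*(5 + exp(2*I*pi/3))*conj(exp(2*I*pi/3)) + 1*(-2)*conj(1) + 1*(5 + exp(-2*I*pi/3))*conj(exp(-2*I*pi/3)) + 1*(-1 + exp(-I*pi/3))*conj(exp(2*I*pi/3))]
      = (1/6)[(6) + (-1 - exp(2*I*pi/3)) + (1 + 5*exp(-2*I*pi/3)) + (-2) + (1 + 5*exp(2*I*pi/3)) + (-1 - exp(-2*I*pi/3))] = 0/6 = 0
  <chi_rho, chi_5> = (1/6)[1*(6)*conj(1) + 1*(-1 + exp(I*pi/3))*conj(exp(-I*pi/3)) + 1*(5 + exp(2*I*pi/3))*conj(exp(-2*I*pi/3)) + 1*(-2)*conj(-1) + 1*(5 + exp(-2*I*pi/3))*conj(exp(2*I*pi/3)) + 1*(-1 + exp(-I*pi/3))*conj(exp(I*pi/3))]
      = (1/6)[(6) + (-1) + (exp(-2*I*pi/3) + 5*exp(2*I*pi/3)) + (2) + (5*exp(-2*I*pi/3) + exp(2*I*pi/3)) + (-1)] = 0/6 = 0
(Exp terms are combined using exp(i*s)*conj(exp(i*t)) = exp(i*(s-t)), and sums of them are collapsed using the identity that for every m > 1 the m distinct m-th roots of unity sum to 0, e.g. 1 + exp(2*I*pi/3) + exp(-2*I*pi/3) = 0.)
Dimension check: dim(rho) = sum (mult * dim) = 2*1 + 1*1 + 0*1 + 3*1 + 0*1 + 0*1 = 6 = chi_rho(e) = 6.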